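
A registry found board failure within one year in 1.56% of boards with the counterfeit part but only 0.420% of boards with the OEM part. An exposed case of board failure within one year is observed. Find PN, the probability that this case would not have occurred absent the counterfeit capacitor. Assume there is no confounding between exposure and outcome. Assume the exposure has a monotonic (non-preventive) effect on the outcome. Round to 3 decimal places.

p₁ = 0.0156, p₀ = 0.0042.
Under exogeneity and monotonicity, PN = (p₁ − p₀) / p₁.
PN = (0.0156 − 0.0042) / 0.0156 = 0.0114 / 0.0156 ≈ 0.7308

PN ≈ 0.731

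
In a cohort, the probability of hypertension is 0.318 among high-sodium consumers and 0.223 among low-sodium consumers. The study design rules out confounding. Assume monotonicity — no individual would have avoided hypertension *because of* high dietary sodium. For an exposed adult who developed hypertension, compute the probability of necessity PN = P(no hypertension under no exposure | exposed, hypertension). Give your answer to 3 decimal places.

PN ≈ 0.299

Let p₁ = 0.318, p₀ = 0.223.
Under exogeneity and monotonicity, PN = (p₁ − p₀) / p₁.
PN = (0.318 − 0.223) / 0.318 = 0.095 / 0.318 ≈ 0.2987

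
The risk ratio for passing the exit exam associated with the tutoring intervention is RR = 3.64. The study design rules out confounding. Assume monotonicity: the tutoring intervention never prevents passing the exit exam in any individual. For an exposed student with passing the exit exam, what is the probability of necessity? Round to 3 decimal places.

Under exogeneity and monotonicity, PN = (RR − 1) / RR = 1 − 1/RR.
PN = (3.64 − 1) / 3.64 = 2.64 / 3.64 ≈ 0.7253

PN ≈ 0.725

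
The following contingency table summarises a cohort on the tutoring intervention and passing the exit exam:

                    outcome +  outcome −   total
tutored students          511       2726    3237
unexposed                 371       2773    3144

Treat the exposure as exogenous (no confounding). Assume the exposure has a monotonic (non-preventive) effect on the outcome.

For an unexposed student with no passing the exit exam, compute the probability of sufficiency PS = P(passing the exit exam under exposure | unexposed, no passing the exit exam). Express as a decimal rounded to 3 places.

p₁ = P(outcome | exposed) = 511/3237 = 0.15786
p₀ = P(outcome | unexposed) = 371/3144 = 0.118
Under exogeneity and monotonicity, PS = (p₁ − p₀) / (1 − p₀).
PS = (0.15786 − 0.118) / (1 − 0.118) = 0.03986 / 0.882 ≈ 0.0452

PS ≈ 0.045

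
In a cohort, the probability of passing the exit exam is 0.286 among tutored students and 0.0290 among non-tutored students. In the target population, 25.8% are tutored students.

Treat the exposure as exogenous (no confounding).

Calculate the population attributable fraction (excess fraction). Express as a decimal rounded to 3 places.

Let p₁ = 0.286, p₀ = 0.029.
Overall risk P(Y=1) = π·p₁ + (1−π)·p₀ = 0.258×0.286 + 0.742×0.029 = 0.095306.
Under exogeneity, PAF = [P(Y=1) − p₀] / P(Y=1).
PAF = (0.095306 − 0.029) / 0.095306 ≈ 0.6957

PAF ≈ 0.696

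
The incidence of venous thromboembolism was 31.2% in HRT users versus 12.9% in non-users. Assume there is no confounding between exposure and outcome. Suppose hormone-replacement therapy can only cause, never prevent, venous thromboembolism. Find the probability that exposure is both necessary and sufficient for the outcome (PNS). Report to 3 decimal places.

PNS ≈ 0.183

p₁ = 0.312, p₀ = 0.129.
Under exogeneity and monotonicity, PNS = p₁ − p₀.
PNS = 0.312 − 0.129 = 0.183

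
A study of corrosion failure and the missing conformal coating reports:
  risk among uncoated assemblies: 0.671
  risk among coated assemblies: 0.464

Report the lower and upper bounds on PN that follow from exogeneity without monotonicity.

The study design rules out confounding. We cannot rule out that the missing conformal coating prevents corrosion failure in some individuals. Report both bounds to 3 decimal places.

Let p₁ = 0.671, p₀ = 0.464.
Under exogeneity alone the bounds on PN are max{0,(p₁−p₀)/p₁} ≤ PN ≤ min{1,(1−p₀)/p₁}.
  lower = (p₁ − p₀)/p₁ = 0.207 / 0.671 ≈ 0.3085
  upper = min{1, (1 − p₀)/p₁} = 0.536 / 0.671 ≈ 0.7988

0.308 ≤ PN ≤ 0.799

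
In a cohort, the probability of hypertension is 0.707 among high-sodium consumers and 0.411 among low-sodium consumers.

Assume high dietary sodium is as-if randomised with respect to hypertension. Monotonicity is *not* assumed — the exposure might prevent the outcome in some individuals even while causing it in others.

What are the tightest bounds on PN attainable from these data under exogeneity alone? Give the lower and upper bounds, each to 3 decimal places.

0.419 ≤ PN ≤ 0.833

Let p₁ = 0.707, p₀ = 0.411.
Under exogeneity alone the bounds on PN are max{0,(p₁−p₀)/p₁} ≤ PN ≤ min{1,(1−p₀)/p₁}.
  lower = (p₁ − p₀)/p₁ = 0.296 / 0.707 ≈ 0.4187
  upper = min{1, (1 − p₀)/p₁} = 0.589 / 0.707 ≈ 0.8331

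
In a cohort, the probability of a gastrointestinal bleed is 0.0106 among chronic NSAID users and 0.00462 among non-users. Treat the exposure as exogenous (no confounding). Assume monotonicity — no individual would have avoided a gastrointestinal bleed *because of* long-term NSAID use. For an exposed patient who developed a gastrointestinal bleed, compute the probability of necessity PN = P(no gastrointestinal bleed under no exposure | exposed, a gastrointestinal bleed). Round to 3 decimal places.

PN ≈ 0.564

Let p₁ = 0.0106, p₀ = 0.00462.
Under exogeneity and monotonicity, PN = (p₁ − p₀) / p₁.
PN = (0.0106 − 0.00462) / 0.0106 = 0.00598 / 0.0106 ≈ 0.5642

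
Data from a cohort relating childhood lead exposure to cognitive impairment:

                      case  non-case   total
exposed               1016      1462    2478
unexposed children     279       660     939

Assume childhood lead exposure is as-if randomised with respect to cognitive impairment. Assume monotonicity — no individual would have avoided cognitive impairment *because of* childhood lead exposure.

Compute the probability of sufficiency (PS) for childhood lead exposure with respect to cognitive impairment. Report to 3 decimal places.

p₁ = P(outcome | exposed) = 1016/2478 = 0.41001
p₀ = P(outcome | unexposed) = 279/939 = 0.29712
Under exogeneity and monotonicity, PS = (p₁ − p₀)/(1 − p₀).
PS = (0.41001 − 0.29712) / 0.70288 ≈ 0.1606

PS ≈ 0.161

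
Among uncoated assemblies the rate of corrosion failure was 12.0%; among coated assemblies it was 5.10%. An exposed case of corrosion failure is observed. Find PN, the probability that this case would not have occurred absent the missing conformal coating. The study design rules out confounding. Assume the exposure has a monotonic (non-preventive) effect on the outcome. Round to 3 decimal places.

PN ≈ 0.575

p₁ = 0.12, p₀ = 0.051.
Under exogeneity and monotonicity, PN = (p₁ − p₀) / p₁.
PN = (0.12 − 0.051) / 0.12 = 0.069 / 0.12 ≈ 0.5750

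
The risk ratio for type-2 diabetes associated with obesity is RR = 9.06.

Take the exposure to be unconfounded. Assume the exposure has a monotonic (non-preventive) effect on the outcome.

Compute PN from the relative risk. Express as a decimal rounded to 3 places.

Under exogeneity and monotonicity, PN = (RR − 1) / RR = 1 − 1/RR.
PN = (9.06 − 1) / 9.06 = 8.06 / 9.06 ≈ 0.8896

PN ≈ 0.890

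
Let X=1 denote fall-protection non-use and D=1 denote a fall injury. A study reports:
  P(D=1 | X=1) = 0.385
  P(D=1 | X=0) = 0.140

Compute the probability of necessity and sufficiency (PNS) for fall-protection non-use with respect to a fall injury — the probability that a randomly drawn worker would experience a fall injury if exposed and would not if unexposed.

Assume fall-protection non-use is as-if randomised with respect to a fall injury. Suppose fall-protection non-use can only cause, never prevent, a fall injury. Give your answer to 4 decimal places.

Let p₁ = 0.385, p₀ = 0.14.
Under exogeneity and monotonicity, PNS = p₁ − p₀.
PNS = 0.385 − 0.14 = 0.245

PNS ≈ 0.2450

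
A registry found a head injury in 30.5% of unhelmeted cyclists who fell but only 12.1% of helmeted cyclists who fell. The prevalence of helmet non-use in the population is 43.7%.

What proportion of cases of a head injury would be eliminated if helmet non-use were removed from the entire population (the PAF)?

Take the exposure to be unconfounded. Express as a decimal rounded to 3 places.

p₁ = 0.305, p₀ = 0.121.
Overall risk P(Y=1) = π·p₁ + (1−π)·p₀ = 0.437×0.305 + 0.563×0.121 = 0.20141.
Under exogeneity, PAF = [P(Y=1) − p₀] / P(Y=1).
PAF = (0.20141 − 0.121) / 0.20141 ≈ 0.3992

PAF ≈ 0.399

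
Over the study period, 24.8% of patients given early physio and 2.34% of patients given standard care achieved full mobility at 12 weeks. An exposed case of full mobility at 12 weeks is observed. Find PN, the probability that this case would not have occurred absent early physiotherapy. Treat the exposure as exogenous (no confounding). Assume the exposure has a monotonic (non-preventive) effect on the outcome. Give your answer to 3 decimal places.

p₁ = 0.248, p₀ = 0.0234.
Under exogeneity and monotonicity, PN = (p₁ − p₀) / p₁.
PN = (0.248 − 0.0234) / 0.248 = 0.2246 / 0.248 ≈ 0.9056

PN ≈ 0.906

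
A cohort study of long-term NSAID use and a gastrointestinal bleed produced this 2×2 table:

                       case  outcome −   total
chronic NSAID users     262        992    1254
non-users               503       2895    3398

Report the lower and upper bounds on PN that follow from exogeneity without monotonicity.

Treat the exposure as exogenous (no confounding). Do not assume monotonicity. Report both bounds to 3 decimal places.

p₁ = P(outcome | exposed) = 262/1254 = 0.20893
p₀ = P(outcome | unexposed) = 503/3398 = 0.14803
Under exogeneity alone the bounds on PN are max{0,(p₁−p₀)/p₁} ≤ PN ≤ min{1,(1−p₀)/p₁}.
  lower = (p₁ − p₀)/p₁ = 0.060903 / 0.20893 ≈ 0.2915
  upper = min{1, (1 − p₀)/p₁} = 0.85197 / 0.20893 ≈ 4.0778 → capped at 1

0.291 ≤ PN ≤ 1.000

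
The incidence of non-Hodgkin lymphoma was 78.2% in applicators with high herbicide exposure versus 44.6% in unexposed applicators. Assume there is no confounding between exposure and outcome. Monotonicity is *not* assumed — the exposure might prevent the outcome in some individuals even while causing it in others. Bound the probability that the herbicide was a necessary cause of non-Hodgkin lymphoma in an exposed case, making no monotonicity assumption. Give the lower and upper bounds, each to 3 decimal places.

0.430 ≤ PN ≤ 0.708

p₁ = 0.782, p₀ = 0.446.
Under exogeneity alone the bounds on PN are max{0,(p₁−p₀)/p₁} ≤ PN ≤ min{1,(1−p₀)/p₁}.
  lower = (p₁ − p₀)/p₁ = 0.336 / 0.782 ≈ 0.4297
  upper = min{1, (1 − p₀)/p₁} = 0.554 / 0.782 ≈ 0.7084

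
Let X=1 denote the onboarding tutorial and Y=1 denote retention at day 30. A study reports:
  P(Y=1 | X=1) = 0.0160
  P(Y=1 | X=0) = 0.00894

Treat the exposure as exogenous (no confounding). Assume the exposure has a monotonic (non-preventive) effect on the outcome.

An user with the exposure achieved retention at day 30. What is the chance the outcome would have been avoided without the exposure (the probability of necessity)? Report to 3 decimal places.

PN ≈ 0.441

Let p₁ = 0.016, p₀ = 0.00894.
Under exogeneity and monotonicity, PN = (p₁ − p₀) / p₁.
PN = (0.016 − 0.00894) / 0.016 = 0.00706 / 0.016 ≈ 0.4413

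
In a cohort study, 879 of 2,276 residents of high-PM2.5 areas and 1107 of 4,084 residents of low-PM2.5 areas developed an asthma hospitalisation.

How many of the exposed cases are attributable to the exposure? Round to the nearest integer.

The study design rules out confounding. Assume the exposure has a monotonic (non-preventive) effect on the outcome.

about 262 cases

p₁ = P(outcome | exposed) = 879/2276 = 0.3862
p₀ = P(outcome | unexposed) = 1107/4084 = 0.27106
PN = (p₁ − p₀)/p₁ = (0.3862 − 0.27106) / 0.3862 ≈ 0.29815.
Attributable cases ≈ PN × (exposed cases) = 0.29815 × 879 ≈ 262.07.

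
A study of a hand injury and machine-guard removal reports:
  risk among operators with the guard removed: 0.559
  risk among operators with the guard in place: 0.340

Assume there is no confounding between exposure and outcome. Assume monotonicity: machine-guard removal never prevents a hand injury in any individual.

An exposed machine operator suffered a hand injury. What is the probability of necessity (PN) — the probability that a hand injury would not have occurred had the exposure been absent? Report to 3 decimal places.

Let p₁ = 0.559, p₀ = 0.34.
Under exogeneity and monotonicity, PN = (p₁ − p₀) / p₁.
PN = (0.559 − 0.34) / 0.559 = 0.219 / 0.559 ≈ 0.3918

PN ≈ 0.392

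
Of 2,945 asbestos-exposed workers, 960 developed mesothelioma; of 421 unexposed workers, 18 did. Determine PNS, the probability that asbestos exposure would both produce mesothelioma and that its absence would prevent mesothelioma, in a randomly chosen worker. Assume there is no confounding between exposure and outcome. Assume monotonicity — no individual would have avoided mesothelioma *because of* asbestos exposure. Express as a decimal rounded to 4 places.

p₁ = P(outcome | exposed) = 960/2945 = 0.32598
p₀ = P(outcome | unexposed) = 18/421 = 0.042755
Under exogeneity and monotonicity, PNS = p₁ − p₀.
PNS = 0.32598 − 0.042755 = 0.28322

PNS ≈ 0.2832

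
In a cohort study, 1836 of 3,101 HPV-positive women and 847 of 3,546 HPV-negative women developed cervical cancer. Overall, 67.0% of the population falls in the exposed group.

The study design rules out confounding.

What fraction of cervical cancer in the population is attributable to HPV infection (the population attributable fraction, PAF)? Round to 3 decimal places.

p₁ = P(outcome | exposed) = 1836/3101 = 0.59207
p₀ = P(outcome | unexposed) = 847/3546 = 0.23886
Overall risk P(Y=1) = π·p₁ + (1−π)·p₀ = 0.67×0.59207 + 0.33×0.23886 = 0.47551.
Under exogeneity, PAF = [P(Y=1) − p₀] / P(Y=1).
PAF = (0.47551 − 0.23886) / 0.47551 ≈ 0.4977

PAF ≈ 0.498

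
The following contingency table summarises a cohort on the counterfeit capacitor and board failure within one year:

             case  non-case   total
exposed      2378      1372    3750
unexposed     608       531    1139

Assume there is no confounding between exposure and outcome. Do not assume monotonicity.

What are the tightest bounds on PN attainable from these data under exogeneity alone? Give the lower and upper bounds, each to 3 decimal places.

p₁ = P(outcome | exposed) = 2378/3750 = 0.63413
p₀ = P(outcome | unexposed) = 608/1139 = 0.5338
Under exogeneity alone the bounds on PN are max{0,(p₁−p₀)/p₁} ≤ PN ≤ min{1,(1−p₀)/p₁}.
  lower = (p₁ − p₀)/p₁ = 0.10033 / 0.63413 ≈ 0.1582
  upper = min{1, (1 − p₀)/p₁} = 0.4662 / 0.63413 ≈ 0.7352

0.158 ≤ PN ≤ 0.735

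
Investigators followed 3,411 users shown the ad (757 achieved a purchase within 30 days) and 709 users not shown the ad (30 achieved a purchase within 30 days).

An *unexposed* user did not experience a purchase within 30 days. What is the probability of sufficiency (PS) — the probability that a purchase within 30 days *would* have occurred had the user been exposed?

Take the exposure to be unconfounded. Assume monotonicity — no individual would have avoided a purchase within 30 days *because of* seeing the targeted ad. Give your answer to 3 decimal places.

p₁ = P(outcome | exposed) = 757/3411 = 0.22193
p₀ = P(outcome | unexposed) = 30/709 = 0.042313
Under exogeneity and monotonicity, PS = (p₁ − p₀) / (1 − p₀).
PS = (0.22193 − 0.042313) / (1 − 0.042313) = 0.17962 / 0.95769 ≈ 0.1876

PS ≈ 0.188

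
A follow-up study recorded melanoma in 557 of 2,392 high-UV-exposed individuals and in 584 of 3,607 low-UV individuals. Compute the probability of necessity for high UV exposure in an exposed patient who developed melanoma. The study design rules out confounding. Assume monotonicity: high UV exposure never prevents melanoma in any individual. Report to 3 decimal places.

p₁ = P(outcome | exposed) = 557/2392 = 0.23286
p₀ = P(outcome | unexposed) = 584/3607 = 0.16191
Under exogeneity and monotonicity, PN = (p₁ − p₀) / p₁.
PN = (0.23286 − 0.16191) / 0.23286 = 0.070952 / 0.23286 ≈ 0.3047

PN ≈ 0.305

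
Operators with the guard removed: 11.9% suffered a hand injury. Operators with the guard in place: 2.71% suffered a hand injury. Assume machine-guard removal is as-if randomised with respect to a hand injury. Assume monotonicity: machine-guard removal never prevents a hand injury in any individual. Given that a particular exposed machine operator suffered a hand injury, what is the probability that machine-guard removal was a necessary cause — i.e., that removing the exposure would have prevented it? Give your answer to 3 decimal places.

p₁ = 0.119, p₀ = 0.0271.
Under exogeneity and monotonicity, PN = (p₁ − p₀) / p₁.
PN = (0.119 − 0.0271) / 0.119 = 0.0919 / 0.119 ≈ 0.7723

PN ≈ 0.772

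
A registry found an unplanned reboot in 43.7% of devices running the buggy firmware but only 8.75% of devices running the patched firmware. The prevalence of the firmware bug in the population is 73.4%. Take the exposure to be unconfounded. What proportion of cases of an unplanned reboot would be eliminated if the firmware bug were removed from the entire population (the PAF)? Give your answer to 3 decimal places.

p₁ = 0.437, p₀ = 0.0875.
Overall risk P(Y=1) = π·p₁ + (1−π)·p₀ = 0.734×0.437 + 0.266×0.0875 = 0.34403.
Under exogeneity, PAF = [P(Y=1) − p₀] / P(Y=1).
PAF = (0.34403 − 0.0875) / 0.34403 ≈ 0.7457

PAF ≈ 0.746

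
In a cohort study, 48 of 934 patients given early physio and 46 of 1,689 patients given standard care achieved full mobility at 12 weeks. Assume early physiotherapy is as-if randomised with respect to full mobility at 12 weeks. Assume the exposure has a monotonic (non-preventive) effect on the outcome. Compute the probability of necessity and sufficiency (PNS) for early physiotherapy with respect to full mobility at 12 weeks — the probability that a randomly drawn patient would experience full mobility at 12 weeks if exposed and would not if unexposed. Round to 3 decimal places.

PNS ≈ 0.024

p₁ = P(outcome | exposed) = 48/934 = 0.051392
p₀ = P(outcome | unexposed) = 46/1689 = 0.027235
Under exogeneity and monotonicity, PNS = p₁ − p₀.
PNS = 0.051392 − 0.027235 = 0.024157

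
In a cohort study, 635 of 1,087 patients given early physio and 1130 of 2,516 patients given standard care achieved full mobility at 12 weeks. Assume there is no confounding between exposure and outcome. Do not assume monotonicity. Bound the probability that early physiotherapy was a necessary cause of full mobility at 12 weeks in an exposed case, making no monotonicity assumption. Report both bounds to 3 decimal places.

0.231 ≤ PN ≤ 0.943

p₁ = P(outcome | exposed) = 635/1087 = 0.58418
p₀ = P(outcome | unexposed) = 1130/2516 = 0.44913
Under exogeneity alone the bounds on PN are max{0,(p₁−p₀)/p₁} ≤ PN ≤ min{1,(1−p₀)/p₁}.
  lower = (p₁ − p₀)/p₁ = 0.13505 / 0.58418 ≈ 0.2312
  upper = min{1, (1 − p₀)/p₁} = 0.55087 / 0.58418 ≈ 0.9430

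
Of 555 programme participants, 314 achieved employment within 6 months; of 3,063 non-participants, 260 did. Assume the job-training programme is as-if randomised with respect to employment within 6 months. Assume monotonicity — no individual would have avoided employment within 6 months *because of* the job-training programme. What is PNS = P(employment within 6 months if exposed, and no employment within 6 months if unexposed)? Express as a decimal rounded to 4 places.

p₁ = P(outcome | exposed) = 314/555 = 0.56577
p₀ = P(outcome | unexposed) = 260/3063 = 0.084884
Under exogeneity and monotonicity, PNS = p₁ − p₀.
PNS = 0.56577 − 0.084884 = 0.48088

PNS ≈ 0.4809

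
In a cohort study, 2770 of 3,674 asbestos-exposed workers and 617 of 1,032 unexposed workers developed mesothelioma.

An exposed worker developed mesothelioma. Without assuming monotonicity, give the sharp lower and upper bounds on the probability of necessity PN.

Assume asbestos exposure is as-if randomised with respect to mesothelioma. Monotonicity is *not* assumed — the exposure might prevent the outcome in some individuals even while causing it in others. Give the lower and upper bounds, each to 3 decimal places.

0.207 ≤ PN ≤ 0.533

p₁ = P(outcome | exposed) = 2770/3674 = 0.75395
p₀ = P(outcome | unexposed) = 617/1032 = 0.59787
Under exogeneity alone the bounds on PN are max{0,(p₁−p₀)/p₁} ≤ PN ≤ min{1,(1−p₀)/p₁}.
  lower = (p₁ − p₀)/p₁ = 0.15608 / 0.75395 ≈ 0.2070
  upper = min{1, (1 − p₀)/p₁} = 0.40213 / 0.75395 ≈ 0.5334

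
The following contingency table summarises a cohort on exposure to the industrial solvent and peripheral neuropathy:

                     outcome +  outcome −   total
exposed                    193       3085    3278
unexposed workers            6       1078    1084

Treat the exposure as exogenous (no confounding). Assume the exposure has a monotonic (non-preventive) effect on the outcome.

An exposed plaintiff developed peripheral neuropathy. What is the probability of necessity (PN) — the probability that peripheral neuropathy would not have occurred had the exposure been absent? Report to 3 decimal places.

p₁ = P(outcome | exposed) = 193/3278 = 0.058877
p₀ = P(outcome | unexposed) = 6/1084 = 0.0055351
Under exogeneity and monotonicity, PN = (p₁ − p₀)/p₁.
PN = (0.058877 − 0.0055351) / 0.058877 ≈ 0.9060

PN ≈ 0.906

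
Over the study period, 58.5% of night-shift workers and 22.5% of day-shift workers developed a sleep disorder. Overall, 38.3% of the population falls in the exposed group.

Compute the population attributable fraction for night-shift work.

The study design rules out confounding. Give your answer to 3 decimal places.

PAF ≈ 0.380

p₁ = 0.585, p₀ = 0.225.
Overall risk P(Y=1) = π·p₁ + (1−π)·p₀ = 0.383×0.585 + 0.617×0.225 = 0.36288.
Under exogeneity, PAF = [P(Y=1) − p₀] / P(Y=1).
PAF = (0.36288 − 0.225) / 0.36288 ≈ 0.3800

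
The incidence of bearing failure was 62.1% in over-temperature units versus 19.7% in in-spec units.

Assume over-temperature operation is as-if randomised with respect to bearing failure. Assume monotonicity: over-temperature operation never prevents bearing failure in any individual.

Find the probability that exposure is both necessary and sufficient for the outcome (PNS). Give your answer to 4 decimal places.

p₁ = 0.621, p₀ = 0.197.
Under exogeneity and monotonicity, PNS = p₁ − p₀.
PNS = 0.621 − 0.197 = 0.424

PNS ≈ 0.4240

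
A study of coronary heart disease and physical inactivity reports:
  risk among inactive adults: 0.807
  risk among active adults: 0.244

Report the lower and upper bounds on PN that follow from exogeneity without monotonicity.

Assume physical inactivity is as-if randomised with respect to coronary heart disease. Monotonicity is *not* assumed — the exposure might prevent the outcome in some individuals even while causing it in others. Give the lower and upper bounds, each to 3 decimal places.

0.698 ≤ PN ≤ 0.937

Let p₁ = 0.807, p₀ = 0.244.
Under exogeneity alone the bounds on PN are max{0,(p₁−p₀)/p₁} ≤ PN ≤ min{1,(1−p₀)/p₁}.
  lower = (p₁ − p₀)/p₁ = 0.563 / 0.807 ≈ 0.6976
  upper = min{1, (1 − p₀)/p₁} = 0.756 / 0.807 ≈ 0.9368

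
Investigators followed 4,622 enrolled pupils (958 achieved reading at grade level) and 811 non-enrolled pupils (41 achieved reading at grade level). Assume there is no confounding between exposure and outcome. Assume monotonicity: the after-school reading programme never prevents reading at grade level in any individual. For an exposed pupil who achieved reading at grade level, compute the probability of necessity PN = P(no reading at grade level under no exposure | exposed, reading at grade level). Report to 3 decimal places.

PN ≈ 0.756

p₁ = P(outcome | exposed) = 958/4622 = 0.20727
p₀ = P(outcome | unexposed) = 41/811 = 0.050555
Under exogeneity and monotonicity, PN = (p₁ − p₀) / p₁.
PN = (0.20727 − 0.050555) / 0.20727 = 0.15671 / 0.20727 ≈ 0.7561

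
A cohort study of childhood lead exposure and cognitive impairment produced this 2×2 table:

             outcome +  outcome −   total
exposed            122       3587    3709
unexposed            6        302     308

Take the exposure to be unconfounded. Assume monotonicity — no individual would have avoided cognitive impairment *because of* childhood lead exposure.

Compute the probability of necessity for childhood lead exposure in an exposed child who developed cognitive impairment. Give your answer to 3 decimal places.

p₁ = P(outcome | exposed) = 122/3709 = 0.032893
p₀ = P(outcome | unexposed) = 6/308 = 0.019481
Under exogeneity and monotonicity, PN = (p₁ − p₀) / p₁.
PN = (0.032893 − 0.019481) / 0.032893 = 0.013412 / 0.032893 ≈ 0.4078

PN ≈ 0.408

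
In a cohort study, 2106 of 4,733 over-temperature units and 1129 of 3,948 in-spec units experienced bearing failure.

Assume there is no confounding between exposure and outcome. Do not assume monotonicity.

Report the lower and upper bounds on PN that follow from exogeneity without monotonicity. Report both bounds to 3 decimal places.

p₁ = P(outcome | exposed) = 2106/4733 = 0.44496
p₀ = P(outcome | unexposed) = 1129/3948 = 0.28597
Under exogeneity alone the bounds on PN are max{0,(p₁−p₀)/p₁} ≤ PN ≤ min{1,(1−p₀)/p₁}.
  lower = (p₁ − p₀)/p₁ = 0.15899 / 0.44496 ≈ 0.3573
  upper = min{1, (1 − p₀)/p₁} = 0.71403 / 0.44496 ≈ 1.6047 → capped at 1

0.357 ≤ PN ≤ 1.000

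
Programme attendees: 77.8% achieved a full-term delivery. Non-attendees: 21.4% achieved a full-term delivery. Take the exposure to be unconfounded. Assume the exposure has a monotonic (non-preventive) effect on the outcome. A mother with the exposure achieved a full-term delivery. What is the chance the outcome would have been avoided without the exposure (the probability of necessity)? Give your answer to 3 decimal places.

PN ≈ 0.725

p₁ = 0.778, p₀ = 0.214.
Under exogeneity and monotonicity, PN = (p₁ − p₀) / p₁.
PN = (0.778 − 0.214) / 0.778 = 0.564 / 0.778 ≈ 0.7249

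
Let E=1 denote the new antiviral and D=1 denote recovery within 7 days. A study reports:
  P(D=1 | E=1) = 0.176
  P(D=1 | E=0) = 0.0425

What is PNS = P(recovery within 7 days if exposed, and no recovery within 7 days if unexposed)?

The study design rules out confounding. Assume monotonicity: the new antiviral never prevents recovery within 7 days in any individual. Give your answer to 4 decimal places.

Let p₁ = 0.176, p₀ = 0.0425.
Under exogeneity and monotonicity, PNS = p₁ − p₀.
PNS = 0.176 − 0.0425 = 0.1335

PNS ≈ 0.1335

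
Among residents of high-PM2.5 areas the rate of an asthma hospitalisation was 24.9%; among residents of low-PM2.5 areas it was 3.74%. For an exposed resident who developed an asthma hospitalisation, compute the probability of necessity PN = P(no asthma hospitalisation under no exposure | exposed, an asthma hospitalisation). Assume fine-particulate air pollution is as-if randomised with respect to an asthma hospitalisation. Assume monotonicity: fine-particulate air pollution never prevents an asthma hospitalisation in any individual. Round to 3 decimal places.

PN ≈ 0.850

p₁ = 0.249, p₀ = 0.0374.
Under exogeneity and monotonicity, PN = (p₁ − p₀) / p₁.
PN = (0.249 − 0.0374) / 0.249 = 0.2116 / 0.249 ≈ 0.8498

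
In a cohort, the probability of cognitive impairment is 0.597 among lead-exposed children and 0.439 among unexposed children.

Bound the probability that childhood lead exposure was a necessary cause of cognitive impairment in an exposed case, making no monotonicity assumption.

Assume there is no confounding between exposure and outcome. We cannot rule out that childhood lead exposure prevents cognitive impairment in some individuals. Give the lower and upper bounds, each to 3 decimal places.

0.265 ≤ PN ≤ 0.940

Let p₁ = 0.597, p₀ = 0.439.
Under exogeneity alone the bounds on PN are max{0,(p₁−p₀)/p₁} ≤ PN ≤ min{1,(1−p₀)/p₁}.
  lower = (p₁ − p₀)/p₁ = 0.158 / 0.597 ≈ 0.2647
  upper = min{1, (1 − p₀)/p₁} = 0.561 / 0.597 ≈ 0.9397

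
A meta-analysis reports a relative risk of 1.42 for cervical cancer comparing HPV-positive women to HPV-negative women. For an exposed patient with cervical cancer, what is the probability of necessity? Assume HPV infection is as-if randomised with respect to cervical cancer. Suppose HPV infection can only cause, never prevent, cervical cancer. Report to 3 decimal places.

PN ≈ 0.296

Under exogeneity and monotonicity, PN = (RR − 1) / RR = 1 − 1/RR.
PN = (1.42 − 1) / 1.42 = 0.42 / 1.42 ≈ 0.2958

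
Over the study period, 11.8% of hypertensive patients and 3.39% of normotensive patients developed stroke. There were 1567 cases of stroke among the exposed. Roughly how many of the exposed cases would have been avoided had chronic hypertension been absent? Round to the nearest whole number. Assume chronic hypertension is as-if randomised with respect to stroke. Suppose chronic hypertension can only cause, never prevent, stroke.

p₁ = 0.118, p₀ = 0.0339.
PN = (p₁ − p₀)/p₁ = (0.118 − 0.0339) / 0.118 ≈ 0.71271.
Attributable cases ≈ PN × (exposed cases) = 0.71271 × 1567 ≈ 1116.82.

about 1117 cases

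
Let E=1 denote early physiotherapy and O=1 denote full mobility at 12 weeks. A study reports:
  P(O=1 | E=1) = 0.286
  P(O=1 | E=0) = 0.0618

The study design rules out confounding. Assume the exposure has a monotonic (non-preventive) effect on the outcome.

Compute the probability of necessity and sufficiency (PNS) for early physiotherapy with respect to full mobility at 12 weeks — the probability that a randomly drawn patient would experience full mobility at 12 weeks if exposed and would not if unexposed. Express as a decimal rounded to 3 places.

Let p₁ = 0.286, p₀ = 0.0618.
Under exogeneity and monotonicity, PNS = p₁ − p₀.
PNS = 0.286 − 0.0618 = 0.2242

PNS ≈ 0.224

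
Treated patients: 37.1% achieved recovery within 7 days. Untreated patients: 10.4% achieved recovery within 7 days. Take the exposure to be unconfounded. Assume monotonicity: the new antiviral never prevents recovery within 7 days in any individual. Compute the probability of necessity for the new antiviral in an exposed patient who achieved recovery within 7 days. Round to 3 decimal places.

PN ≈ 0.720

p₁ = 0.371, p₀ = 0.104.
Under exogeneity and monotonicity, PN = (p₁ − p₀) / p₁.
PN = (0.371 − 0.104) / 0.371 = 0.267 / 0.371 ≈ 0.7197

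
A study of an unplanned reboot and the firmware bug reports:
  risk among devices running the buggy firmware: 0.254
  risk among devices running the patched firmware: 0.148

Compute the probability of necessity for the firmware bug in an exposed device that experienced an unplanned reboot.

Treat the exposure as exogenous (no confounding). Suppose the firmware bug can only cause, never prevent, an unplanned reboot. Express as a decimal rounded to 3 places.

Let p₁ = 0.254, p₀ = 0.148.
Under exogeneity and monotonicity, PN = (p₁ − p₀) / p₁.
PN = (0.254 − 0.148) / 0.254 = 0.106 / 0.254 ≈ 0.4173

PN ≈ 0.417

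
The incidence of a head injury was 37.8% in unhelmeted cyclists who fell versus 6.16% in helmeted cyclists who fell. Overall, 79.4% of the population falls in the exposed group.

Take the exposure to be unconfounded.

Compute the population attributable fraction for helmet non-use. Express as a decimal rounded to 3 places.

p₁ = 0.378, p₀ = 0.0616.
Overall risk P(Y=1) = π·p₁ + (1−π)·p₀ = 0.794×0.378 + 0.206×0.0616 = 0.31282.
Under exogeneity, PAF = [P(Y=1) − p₀] / P(Y=1).
PAF = (0.31282 − 0.0616) / 0.31282 ≈ 0.8031

PAF ≈ 0.803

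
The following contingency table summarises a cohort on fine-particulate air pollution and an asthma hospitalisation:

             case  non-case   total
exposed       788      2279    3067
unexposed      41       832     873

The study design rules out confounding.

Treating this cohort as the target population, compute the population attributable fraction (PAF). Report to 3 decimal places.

PAF ≈ 0.777

p₁ = P(outcome | exposed) = 788/3067 = 0.25693
p₀ = P(outcome | unexposed) = 41/873 = 0.046964
Exposure prevalence π = 3067/3940 = 0.77843; overall risk P(Y=1) = 0.21041.
Under exogeneity, PAF = [P(Y=1) − p₀]/P(Y=1).
PAF = (0.21041 − 0.046964) / 0.21041 ≈ 0.7768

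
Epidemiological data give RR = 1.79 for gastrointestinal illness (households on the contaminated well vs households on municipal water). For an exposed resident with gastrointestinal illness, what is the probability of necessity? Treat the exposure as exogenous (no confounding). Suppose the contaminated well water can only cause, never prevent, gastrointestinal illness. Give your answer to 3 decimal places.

PN ≈ 0.441

Under exogeneity and monotonicity, PN = (RR − 1) / RR = 1 − 1/RR.
PN = (1.79 − 1) / 1.79 = 0.79 / 1.79 ≈ 0.4413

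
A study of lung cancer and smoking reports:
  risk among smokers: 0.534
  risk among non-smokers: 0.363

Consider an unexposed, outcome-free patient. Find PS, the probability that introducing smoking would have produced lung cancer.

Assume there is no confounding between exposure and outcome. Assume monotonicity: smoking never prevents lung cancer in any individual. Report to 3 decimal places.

Let p₁ = 0.534, p₀ = 0.363.
Under exogeneity and monotonicity, PS = (p₁ − p₀) / (1 − p₀).
PS = (0.534 − 0.363) / (1 − 0.363) = 0.171 / 0.637 ≈ 0.2684

PS ≈ 0.268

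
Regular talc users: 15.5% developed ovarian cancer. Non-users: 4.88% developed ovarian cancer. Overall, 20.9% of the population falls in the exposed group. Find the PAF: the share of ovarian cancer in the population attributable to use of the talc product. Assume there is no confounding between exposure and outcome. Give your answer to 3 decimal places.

PAF ≈ 0.313

p₁ = 0.155, p₀ = 0.0488.
Overall risk P(Y=1) = π·p₁ + (1−π)·p₀ = 0.209×0.155 + 0.791×0.0488 = 0.070996.
Under exogeneity, PAF = [P(Y=1) − p₀] / P(Y=1).
PAF = (0.070996 − 0.0488) / 0.070996 ≈ 0.3126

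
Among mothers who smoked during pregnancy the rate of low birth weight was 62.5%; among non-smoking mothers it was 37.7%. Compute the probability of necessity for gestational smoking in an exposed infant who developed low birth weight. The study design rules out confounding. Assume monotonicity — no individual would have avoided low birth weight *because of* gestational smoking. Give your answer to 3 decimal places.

p₁ = 0.625, p₀ = 0.377.
Under exogeneity and monotonicity, PN = (p₁ − p₀) / p₁.
PN = (0.625 − 0.377) / 0.625 = 0.248 / 0.625 ≈ 0.3968

PN ≈ 0.397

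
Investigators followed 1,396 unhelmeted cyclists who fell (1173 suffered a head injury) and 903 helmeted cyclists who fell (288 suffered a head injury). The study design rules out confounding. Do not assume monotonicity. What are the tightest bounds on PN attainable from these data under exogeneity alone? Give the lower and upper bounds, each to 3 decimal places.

p₁ = P(outcome | exposed) = 1173/1396 = 0.84026
p₀ = P(outcome | unexposed) = 288/903 = 0.31894
Under exogeneity alone the bounds on PN are max{0,(p₁−p₀)/p₁} ≤ PN ≤ min{1,(1−p₀)/p₁}.
  lower = (p₁ − p₀)/p₁ = 0.52132 / 0.84026 ≈ 0.6204
  upper = min{1, (1 − p₀)/p₁} = 0.68106 / 0.84026 ≈ 0.8105

0.620 ≤ PN ≤ 0.811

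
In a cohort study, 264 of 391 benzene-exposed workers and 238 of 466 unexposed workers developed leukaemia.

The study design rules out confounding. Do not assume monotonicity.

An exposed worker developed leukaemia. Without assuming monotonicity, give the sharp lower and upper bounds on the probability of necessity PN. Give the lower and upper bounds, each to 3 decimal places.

0.244 ≤ PN ≤ 0.725

p₁ = P(outcome | exposed) = 264/391 = 0.67519
p₀ = P(outcome | unexposed) = 238/466 = 0.51073
Under exogeneity alone the bounds on PN are max{0,(p₁−p₀)/p₁} ≤ PN ≤ min{1,(1−p₀)/p₁}.
  lower = (p₁ − p₀)/p₁ = 0.16446 / 0.67519 ≈ 0.2436
  upper = min{1, (1 − p₀)/p₁} = 0.48927 / 0.67519 ≈ 0.7246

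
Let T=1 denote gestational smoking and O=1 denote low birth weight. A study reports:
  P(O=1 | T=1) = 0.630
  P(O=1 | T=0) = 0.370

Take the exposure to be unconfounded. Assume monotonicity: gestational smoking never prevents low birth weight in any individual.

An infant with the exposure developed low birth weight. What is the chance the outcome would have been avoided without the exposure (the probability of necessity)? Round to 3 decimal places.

PN ≈ 0.413

Let p₁ = 0.63, p₀ = 0.37.
Under exogeneity and monotonicity, PN = (p₁ − p₀) / p₁.
PN = (0.63 − 0.37) / 0.63 = 0.26 / 0.63 ≈ 0.4127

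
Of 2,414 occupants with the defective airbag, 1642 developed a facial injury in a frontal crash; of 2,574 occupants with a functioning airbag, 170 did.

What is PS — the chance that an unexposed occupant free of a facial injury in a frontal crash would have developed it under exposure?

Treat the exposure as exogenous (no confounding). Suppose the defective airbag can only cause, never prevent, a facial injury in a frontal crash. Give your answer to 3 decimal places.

p₁ = P(outcome | exposed) = 1642/2414 = 0.6802
p₀ = P(outcome | unexposed) = 170/2574 = 0.066045
Under exogeneity and monotonicity, PS = (p₁ − p₀) / (1 − p₀).
PS = (0.6802 − 0.066045) / (1 − 0.066045) = 0.61415 / 0.93395 ≈ 0.6576

PS ≈ 0.658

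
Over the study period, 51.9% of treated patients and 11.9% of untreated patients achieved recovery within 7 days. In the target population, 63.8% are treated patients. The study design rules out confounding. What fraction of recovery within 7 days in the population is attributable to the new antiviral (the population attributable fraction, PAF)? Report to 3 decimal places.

p₁ = 0.519, p₀ = 0.119.
Overall risk P(Y=1) = π·p₁ + (1−π)·p₀ = 0.638×0.519 + 0.362×0.119 = 0.3742.
Under exogeneity, PAF = [P(Y=1) − p₀] / P(Y=1).
PAF = (0.3742 − 0.119) / 0.3742 ≈ 0.6820

PAF ≈ 0.682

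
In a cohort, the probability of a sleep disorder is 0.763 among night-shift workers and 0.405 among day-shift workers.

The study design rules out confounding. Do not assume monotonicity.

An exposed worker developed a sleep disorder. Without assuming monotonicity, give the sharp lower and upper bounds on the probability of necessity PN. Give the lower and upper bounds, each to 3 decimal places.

Let p₁ = 0.763, p₀ = 0.405.
Under exogeneity alone the bounds on PN are max{0,(p₁−p₀)/p₁} ≤ PN ≤ min{1,(1−p₀)/p₁}.
  lower = (p₁ − p₀)/p₁ = 0.358 / 0.763 ≈ 0.4692
  upper = min{1, (1 − p₀)/p₁} = 0.595 / 0.763 ≈ 0.7798

0.469 ≤ PN ≤ 0.780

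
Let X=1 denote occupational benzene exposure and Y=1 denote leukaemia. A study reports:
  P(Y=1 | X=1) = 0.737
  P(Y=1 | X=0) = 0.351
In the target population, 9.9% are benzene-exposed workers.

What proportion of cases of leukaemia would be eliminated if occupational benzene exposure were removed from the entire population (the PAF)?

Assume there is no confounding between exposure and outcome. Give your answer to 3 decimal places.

PAF ≈ 0.098

Let p₁ = 0.737, p₀ = 0.351.
Overall risk P(Y=1) = π·p₁ + (1−π)·p₀ = 0.099×0.737 + 0.901×0.351 = 0.38921.
Under exogeneity, PAF = [P(Y=1) − p₀] / P(Y=1).
PAF = (0.38921 − 0.351) / 0.38921 ≈ 0.0982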